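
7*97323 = 681261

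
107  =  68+39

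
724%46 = 34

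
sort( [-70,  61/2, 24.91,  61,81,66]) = [ - 70,24.91, 61/2, 61,66, 81 ]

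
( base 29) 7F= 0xda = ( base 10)218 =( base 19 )b9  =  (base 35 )68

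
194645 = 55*3539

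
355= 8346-7991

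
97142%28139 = 12725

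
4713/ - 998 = -4713/998=-  4.72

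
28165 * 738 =20785770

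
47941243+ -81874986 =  - 33933743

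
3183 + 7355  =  10538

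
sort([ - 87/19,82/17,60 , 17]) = [ - 87/19,82/17, 17, 60]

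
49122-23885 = 25237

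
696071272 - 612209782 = 83861490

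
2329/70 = 33 + 19/70= 33.27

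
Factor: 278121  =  3^1*92707^1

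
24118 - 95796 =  - 71678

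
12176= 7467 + 4709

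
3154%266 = 228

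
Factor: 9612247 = 347^1*27701^1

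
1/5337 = 1/5337=0.00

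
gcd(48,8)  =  8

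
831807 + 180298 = 1012105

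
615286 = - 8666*( - 71) 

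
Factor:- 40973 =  - 40973^1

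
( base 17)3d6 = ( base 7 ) 3122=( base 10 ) 1094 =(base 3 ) 1111112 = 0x446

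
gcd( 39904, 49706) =58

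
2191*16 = 35056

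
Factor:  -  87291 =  - 3^3 * 53^1*61^1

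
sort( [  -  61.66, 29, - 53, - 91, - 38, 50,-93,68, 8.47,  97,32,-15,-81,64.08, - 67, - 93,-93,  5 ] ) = [-93, - 93, - 93, - 91, - 81, - 67 , - 61.66, - 53 , - 38,  -  15,  5,8.47, 29, 32,  50,  64.08,  68, 97] 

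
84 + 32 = 116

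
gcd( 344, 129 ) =43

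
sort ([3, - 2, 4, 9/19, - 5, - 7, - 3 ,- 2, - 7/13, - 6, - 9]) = [ - 9, - 7, - 6, - 5, - 3, - 2,-2, - 7/13,9/19, 3, 4]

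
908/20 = 227/5 = 45.40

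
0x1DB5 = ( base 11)5794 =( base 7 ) 31113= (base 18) 1589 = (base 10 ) 7605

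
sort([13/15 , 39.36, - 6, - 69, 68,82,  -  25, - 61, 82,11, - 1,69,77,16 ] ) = [ - 69, - 61, - 25, - 6, - 1,13/15,  11,16, 39.36,68,  69,77,  82,82]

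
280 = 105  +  175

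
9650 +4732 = 14382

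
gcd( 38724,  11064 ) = 5532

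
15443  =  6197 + 9246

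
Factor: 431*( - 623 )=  - 7^1*89^1*431^1 =- 268513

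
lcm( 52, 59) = 3068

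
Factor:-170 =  - 2^1*5^1 * 17^1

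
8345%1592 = 385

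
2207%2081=126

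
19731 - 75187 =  - 55456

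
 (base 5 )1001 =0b1111110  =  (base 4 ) 1332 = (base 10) 126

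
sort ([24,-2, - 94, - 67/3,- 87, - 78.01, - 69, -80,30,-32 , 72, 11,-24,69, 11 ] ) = [ - 94, - 87,-80,-78.01,-69, -32, - 24, - 67/3, -2, 11, 11, 24 , 30, 69 , 72] 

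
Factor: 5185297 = 13^1*569^1  *701^1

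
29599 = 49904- 20305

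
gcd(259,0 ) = 259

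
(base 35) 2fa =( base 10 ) 2985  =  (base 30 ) 39f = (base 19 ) 852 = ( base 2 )101110101001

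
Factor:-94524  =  -2^2 * 3^1*7877^1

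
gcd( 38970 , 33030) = 90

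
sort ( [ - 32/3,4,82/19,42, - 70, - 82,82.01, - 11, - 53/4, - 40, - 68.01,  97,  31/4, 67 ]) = [-82, - 70, - 68.01, - 40, - 53/4,  -  11, - 32/3, 4,82/19, 31/4,  42,  67,82.01,97]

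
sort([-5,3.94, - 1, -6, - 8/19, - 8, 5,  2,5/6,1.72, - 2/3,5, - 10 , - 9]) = [ - 10,-9, - 8, - 6,-5, - 1, - 2/3, - 8/19,5/6,1.72,2,3.94, 5,5]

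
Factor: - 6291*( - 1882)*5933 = 70244714646 = 2^1* 3^3*17^1*233^1*349^1*941^1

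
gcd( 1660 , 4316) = 332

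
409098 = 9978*41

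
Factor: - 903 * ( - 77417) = 69907551 = 3^1*7^1*43^1* 77417^1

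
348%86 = 4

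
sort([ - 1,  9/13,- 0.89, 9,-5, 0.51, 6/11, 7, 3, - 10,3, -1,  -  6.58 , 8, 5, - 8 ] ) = [ - 10, - 8, -6.58,- 5,-1, - 1,-0.89, 0.51, 6/11, 9/13 , 3, 3,5, 7, 8, 9]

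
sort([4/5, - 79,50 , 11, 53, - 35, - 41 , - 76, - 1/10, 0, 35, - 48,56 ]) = [ - 79,  -  76, - 48 , - 41, - 35 , - 1/10, 0,4/5, 11,35, 50, 53, 56 ]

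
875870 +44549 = 920419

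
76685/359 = 76685/359 = 213.61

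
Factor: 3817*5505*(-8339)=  - 175223946315  =  -3^1*5^1*11^1 * 31^1 * 269^1*347^1*367^1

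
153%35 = 13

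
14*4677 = 65478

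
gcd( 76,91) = 1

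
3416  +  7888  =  11304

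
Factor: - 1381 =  - 1381^1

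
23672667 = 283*83649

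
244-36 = 208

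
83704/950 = 41852/475=88.11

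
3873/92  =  42 + 9/92 = 42.10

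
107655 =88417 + 19238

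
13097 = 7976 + 5121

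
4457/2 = 2228 + 1/2= 2228.50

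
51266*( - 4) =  - 205064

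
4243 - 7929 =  - 3686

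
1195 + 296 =1491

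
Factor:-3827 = -43^1*89^1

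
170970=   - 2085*(  -  82 ) 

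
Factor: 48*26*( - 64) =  - 2^11*3^1*13^1 = - 79872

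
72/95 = 72/95 = 0.76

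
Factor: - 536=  - 2^3*67^1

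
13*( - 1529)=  - 19877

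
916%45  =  16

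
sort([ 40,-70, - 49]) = [ - 70,  -  49, 40] 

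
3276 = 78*42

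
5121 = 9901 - 4780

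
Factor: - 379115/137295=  - 3^( -5)*11^1*61^1 = -671/243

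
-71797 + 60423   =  - 11374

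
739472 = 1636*452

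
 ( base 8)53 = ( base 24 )1J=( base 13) 34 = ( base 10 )43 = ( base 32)1B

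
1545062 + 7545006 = 9090068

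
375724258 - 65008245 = 310716013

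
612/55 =612/55 = 11.13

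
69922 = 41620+28302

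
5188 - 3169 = 2019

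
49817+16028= 65845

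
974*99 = 96426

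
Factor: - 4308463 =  - 17^1*253439^1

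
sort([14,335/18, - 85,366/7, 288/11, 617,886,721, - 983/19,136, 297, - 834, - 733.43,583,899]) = [- 834,  -  733.43, - 85 , - 983/19, 14,335/18,  288/11,366/7,136,297,583,617,721, 886, 899 ]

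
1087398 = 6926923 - 5839525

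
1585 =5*317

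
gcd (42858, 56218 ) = 2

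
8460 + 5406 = 13866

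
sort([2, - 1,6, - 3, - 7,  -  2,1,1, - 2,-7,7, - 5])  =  [- 7, - 7, - 5, - 3,-2,  -  2, - 1,1, 1 , 2 , 6, 7]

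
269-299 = -30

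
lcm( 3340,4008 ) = 20040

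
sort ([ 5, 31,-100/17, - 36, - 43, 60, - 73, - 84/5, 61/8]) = [ - 73, - 43, - 36,-84/5, - 100/17, 5,61/8,31, 60] 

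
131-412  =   - 281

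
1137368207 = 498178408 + 639189799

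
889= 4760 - 3871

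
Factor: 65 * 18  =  2^1 * 3^2  *  5^1*13^1  =  1170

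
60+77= 137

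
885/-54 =- 17 + 11/18= - 16.39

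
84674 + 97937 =182611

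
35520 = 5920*6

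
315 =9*35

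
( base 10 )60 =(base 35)1P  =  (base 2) 111100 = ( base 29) 22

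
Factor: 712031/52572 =2^ (  -  2 )*3^( - 1)*13^( -1)*337^( -1)*587^1*1213^1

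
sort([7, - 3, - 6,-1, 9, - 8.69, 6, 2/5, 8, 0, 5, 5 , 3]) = [-8.69, - 6, - 3, - 1, 0, 2/5, 3, 5  ,  5,6,7, 8,  9]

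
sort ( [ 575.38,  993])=[575.38,993 ]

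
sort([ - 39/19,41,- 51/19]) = [ - 51/19 ,  -  39/19 , 41 ]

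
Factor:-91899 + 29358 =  - 3^2*6949^1 = - 62541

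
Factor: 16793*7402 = 124301786 = 2^1*7^1*2399^1*3701^1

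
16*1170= 18720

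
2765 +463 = 3228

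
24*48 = 1152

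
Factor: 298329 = 3^1*277^1*359^1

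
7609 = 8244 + - 635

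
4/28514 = 2/14257 = 0.00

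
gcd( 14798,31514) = 14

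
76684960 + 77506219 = 154191179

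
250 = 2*125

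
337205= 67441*5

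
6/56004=1/9334 = 0.00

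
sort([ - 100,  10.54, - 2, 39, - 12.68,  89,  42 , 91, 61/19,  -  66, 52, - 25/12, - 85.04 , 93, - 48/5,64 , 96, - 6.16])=[ - 100, - 85.04, -66, - 12.68, - 48/5, - 6.16, - 25/12, - 2,61/19,  10.54,  39, 42,52,  64, 89,  91,93 , 96 ] 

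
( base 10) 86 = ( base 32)2m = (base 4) 1112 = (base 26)38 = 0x56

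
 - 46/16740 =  - 1 + 8347/8370 = - 0.00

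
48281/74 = 48281/74 = 652.45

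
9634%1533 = 436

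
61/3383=61/3383  =  0.02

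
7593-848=6745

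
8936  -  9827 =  - 891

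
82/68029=82/68029 = 0.00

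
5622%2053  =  1516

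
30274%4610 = 2614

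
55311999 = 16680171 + 38631828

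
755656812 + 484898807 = 1240555619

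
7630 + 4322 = 11952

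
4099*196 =803404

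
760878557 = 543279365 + 217599192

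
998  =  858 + 140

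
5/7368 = 5/7368 = 0.00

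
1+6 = 7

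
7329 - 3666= 3663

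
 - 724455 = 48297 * ( - 15)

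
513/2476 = 513/2476 = 0.21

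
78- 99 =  - 21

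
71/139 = 71/139 = 0.51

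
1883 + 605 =2488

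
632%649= 632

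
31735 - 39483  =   - 7748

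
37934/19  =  37934/19  =  1996.53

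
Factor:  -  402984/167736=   -  579/241  =  - 3^1 * 193^1 * 241^(-1)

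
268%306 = 268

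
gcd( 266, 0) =266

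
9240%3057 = 69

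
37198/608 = 61 +55/304 = 61.18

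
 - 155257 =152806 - 308063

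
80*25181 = 2014480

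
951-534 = 417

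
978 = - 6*( - 163)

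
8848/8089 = 1+759/8089  =  1.09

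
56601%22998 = 10605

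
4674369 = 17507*267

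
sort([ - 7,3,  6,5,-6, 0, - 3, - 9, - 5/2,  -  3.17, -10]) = [ - 10,  -  9, - 7,-6 , - 3.17,-3, - 5/2, 0,3, 5,6]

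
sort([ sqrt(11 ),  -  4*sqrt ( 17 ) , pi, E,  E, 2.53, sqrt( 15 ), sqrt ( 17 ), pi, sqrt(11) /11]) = [ - 4 *sqrt ( 17),sqrt (11 ) /11, 2.53, E, E,pi , pi, sqrt( 11), sqrt( 15 ), sqrt(17)] 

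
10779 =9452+1327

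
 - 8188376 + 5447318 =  - 2741058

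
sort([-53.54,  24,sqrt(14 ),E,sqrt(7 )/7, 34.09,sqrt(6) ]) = [ - 53.54,  sqrt(7 ) /7 , sqrt( 6 ), E, sqrt ( 14 ), 24 , 34.09 ] 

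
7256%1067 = 854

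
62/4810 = 31/2405 = 0.01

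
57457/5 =57457/5 = 11491.40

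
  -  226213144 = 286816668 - 513029812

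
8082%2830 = 2422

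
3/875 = 3/875   =  0.00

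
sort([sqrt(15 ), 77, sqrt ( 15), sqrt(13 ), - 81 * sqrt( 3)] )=[ - 81*sqrt(3 ), sqrt(13),sqrt(15 ),  sqrt(15 ), 77] 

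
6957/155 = 6957/155=44.88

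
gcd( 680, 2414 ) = 34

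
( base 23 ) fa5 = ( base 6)101454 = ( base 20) 108A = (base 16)1FEA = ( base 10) 8170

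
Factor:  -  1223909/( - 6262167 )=3^( - 1) *43^1*28463^1 * 2087389^( -1)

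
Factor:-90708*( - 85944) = 7795808352 = 2^5*3^2*3581^1*7559^1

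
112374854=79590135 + 32784719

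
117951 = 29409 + 88542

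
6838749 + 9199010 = 16037759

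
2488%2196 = 292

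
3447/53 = 3447/53 = 65.04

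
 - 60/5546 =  - 30/2773 =-0.01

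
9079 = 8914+165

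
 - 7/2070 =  - 1 + 2063/2070 = - 0.00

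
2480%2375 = 105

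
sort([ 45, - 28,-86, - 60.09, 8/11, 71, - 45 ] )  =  [-86, - 60.09,-45, - 28, 8/11, 45,71]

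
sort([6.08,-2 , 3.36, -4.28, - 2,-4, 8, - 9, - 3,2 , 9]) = [ - 9,-4.28, - 4, - 3,  -  2,  -  2,2, 3.36,6.08, 8, 9 ]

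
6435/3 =2145=   2145.00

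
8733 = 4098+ 4635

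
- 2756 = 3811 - 6567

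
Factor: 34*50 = 2^2*5^2 * 17^1 = 1700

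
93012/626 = 46506/313 = 148.58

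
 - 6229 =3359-9588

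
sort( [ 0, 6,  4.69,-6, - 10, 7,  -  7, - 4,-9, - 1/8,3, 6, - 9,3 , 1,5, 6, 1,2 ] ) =[ -10, - 9, -9,-7, - 6, - 4, - 1/8,0,  1, 1,2, 3,3, 4.69, 5, 6, 6,6, 7 ] 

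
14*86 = 1204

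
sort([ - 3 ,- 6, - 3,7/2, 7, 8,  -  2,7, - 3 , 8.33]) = [-6, - 3 ,- 3, - 3,  -  2, 7/2,7,7,8 , 8.33]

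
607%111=52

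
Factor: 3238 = 2^1*1619^1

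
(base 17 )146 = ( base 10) 363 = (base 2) 101101011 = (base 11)300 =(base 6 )1403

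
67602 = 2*33801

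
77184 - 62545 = 14639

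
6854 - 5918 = 936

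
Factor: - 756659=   -  601^1*1259^1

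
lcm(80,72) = 720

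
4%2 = 0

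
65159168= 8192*7954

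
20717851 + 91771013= 112488864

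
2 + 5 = 7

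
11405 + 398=11803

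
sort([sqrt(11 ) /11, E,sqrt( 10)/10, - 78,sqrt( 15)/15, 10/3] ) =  [ - 78,sqrt(15)/15 , sqrt( 11)/11, sqrt(10)/10, E, 10/3 ]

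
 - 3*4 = -12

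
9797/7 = 9797/7 = 1399.57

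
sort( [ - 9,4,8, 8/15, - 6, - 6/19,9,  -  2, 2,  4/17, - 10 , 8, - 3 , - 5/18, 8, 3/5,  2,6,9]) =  [ - 10,- 9, - 6 , - 3,-2,-6/19 ,-5/18,4/17,8/15,3/5, 2, 2,  4,  6, 8,8,8,9,  9]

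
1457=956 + 501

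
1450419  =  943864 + 506555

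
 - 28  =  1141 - 1169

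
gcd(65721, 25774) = 1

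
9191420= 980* 9379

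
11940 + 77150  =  89090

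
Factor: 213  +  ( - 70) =11^1 * 13^1 = 143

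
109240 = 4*27310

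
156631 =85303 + 71328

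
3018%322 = 120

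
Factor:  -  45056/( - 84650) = 2^11 * 5^ ( -2)*11^1*1693^ (  -  1) = 22528/42325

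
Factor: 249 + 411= 2^2*3^1*5^1 * 11^1= 660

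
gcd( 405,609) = 3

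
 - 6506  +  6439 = -67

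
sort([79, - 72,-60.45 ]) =[ - 72,-60.45,79 ] 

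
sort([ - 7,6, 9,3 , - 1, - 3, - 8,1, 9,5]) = [  -  8 , - 7,  -  3, - 1,  1, 3,5,6, 9,  9]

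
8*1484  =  11872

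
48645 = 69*705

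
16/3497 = 16/3497 = 0.00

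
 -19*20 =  - 380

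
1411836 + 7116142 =8527978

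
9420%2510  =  1890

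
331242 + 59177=390419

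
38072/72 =4759/9 =528.78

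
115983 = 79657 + 36326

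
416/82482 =208/41241 =0.01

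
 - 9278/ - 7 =1325 + 3/7= 1325.43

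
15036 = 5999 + 9037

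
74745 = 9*8305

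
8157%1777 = 1049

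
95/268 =95/268   =  0.35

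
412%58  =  6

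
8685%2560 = 1005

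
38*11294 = 429172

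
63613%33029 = 30584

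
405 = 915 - 510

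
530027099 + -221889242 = 308137857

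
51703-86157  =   - 34454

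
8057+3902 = 11959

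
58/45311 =58/45311 = 0.00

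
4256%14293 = 4256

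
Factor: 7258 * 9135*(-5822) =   -  386009254260 = - 2^2*3^2*5^1*7^1*19^1*29^1*41^1  *  71^1 *191^1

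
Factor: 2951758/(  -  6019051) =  - 2^1*31^1*53^ (  -  1)*47609^1*113567^(-1 )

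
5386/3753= 1 + 1633/3753=1.44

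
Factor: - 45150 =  - 2^1 * 3^1*5^2 * 7^1*43^1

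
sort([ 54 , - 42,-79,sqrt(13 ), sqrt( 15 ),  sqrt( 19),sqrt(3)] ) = [ - 79, - 42, sqrt( 3), sqrt( 13 ),sqrt( 15 ), sqrt(19),54]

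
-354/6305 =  - 354/6305  =  - 0.06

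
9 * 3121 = 28089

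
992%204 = 176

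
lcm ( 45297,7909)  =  498267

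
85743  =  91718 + -5975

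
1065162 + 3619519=4684681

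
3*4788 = 14364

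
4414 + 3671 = 8085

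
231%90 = 51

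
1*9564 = 9564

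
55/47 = 55/47 = 1.17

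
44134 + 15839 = 59973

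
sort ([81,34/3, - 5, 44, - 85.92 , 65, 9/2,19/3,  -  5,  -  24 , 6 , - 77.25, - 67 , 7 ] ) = [ - 85.92, - 77.25,  -  67,-24, - 5, - 5,  9/2, 6,19/3,7 , 34/3, 44,65,81 ] 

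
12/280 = 3/70 = 0.04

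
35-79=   -  44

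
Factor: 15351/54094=2^( - 1)*3^1*7^1*37^( - 1)  =  21/74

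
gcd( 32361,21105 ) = 1407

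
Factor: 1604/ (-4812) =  - 3^( - 1)= -  1/3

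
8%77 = 8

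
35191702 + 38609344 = 73801046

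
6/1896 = 1/316 = 0.00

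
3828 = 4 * 957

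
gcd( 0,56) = 56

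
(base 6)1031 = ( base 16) EB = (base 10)235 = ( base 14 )12B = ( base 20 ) bf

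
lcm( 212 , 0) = 0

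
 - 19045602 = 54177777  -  73223379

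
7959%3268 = 1423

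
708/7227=236/2409= 0.10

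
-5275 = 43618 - 48893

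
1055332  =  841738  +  213594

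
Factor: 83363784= 2^3*3^1*7^1*  17^3*101^1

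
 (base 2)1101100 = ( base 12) 90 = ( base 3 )11000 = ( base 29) 3L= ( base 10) 108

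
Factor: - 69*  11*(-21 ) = 3^2*7^1*11^1*23^1 = 15939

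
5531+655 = 6186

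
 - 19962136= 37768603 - 57730739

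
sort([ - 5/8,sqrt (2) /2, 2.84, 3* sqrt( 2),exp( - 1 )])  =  [ - 5/8,exp(-1), sqrt( 2)/2, 2.84, 3 *sqrt( 2 ) ]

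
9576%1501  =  570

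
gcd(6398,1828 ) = 914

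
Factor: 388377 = 3^2*11^1 * 3923^1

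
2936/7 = 2936/7 = 419.43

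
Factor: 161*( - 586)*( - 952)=2^4 * 7^2*17^1*23^1*293^1 = 89817392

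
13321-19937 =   -  6616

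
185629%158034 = 27595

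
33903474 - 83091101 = - 49187627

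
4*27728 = 110912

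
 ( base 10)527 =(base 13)317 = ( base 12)37b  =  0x20F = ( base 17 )1E0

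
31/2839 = 31/2839=0.01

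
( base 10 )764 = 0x2fc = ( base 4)23330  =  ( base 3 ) 1001022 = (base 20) 1I4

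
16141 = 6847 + 9294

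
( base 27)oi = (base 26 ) PG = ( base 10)666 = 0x29a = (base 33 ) K6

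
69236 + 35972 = 105208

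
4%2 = 0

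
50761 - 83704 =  - 32943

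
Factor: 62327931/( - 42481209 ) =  - 20775977/14160403 =-  29^1*337^( -1)*42019^(- 1)*716413^1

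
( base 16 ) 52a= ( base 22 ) 2G2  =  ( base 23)2bb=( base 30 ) 1E2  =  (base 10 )1322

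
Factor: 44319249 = 3^2*13^1 *73^1*5189^1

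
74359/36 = 74359/36 = 2065.53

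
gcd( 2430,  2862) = 54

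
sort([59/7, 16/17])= [16/17,59/7]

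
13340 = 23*580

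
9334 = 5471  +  3863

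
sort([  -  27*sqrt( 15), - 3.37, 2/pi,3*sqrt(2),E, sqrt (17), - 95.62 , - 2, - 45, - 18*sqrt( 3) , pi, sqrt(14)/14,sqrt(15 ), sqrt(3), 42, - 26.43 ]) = [ - 27*sqrt (15), - 95.62, - 45, - 18*sqrt( 3), -26.43, - 3.37, - 2, sqrt( 14)/14,2/pi, sqrt(3 ), E, pi, sqrt (15), sqrt ( 17),3*sqrt(2), 42]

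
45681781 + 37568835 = 83250616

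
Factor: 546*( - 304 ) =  - 2^5*3^1*7^1 *13^1*19^1 = -165984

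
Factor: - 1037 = - 17^1 * 61^1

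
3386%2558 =828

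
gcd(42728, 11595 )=1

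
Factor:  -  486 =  - 2^1*3^5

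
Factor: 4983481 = 4983481^1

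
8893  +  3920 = 12813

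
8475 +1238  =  9713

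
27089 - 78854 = -51765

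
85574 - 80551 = 5023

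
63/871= 63/871 = 0.07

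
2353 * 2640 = 6211920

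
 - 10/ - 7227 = 10/7227 = 0.00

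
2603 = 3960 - 1357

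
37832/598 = 18916/299 = 63.26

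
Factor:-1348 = -2^2 * 337^1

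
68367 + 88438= 156805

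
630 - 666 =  - 36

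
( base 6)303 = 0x6F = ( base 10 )111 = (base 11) A1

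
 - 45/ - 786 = 15/262= 0.06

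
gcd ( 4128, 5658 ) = 6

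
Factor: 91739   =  199^1*461^1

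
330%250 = 80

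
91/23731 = 91/23731 = 0.00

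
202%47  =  14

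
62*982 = 60884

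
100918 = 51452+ 49466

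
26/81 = 26/81 = 0.32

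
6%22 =6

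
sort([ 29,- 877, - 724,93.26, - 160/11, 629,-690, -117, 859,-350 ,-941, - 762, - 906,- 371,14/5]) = [ - 941, - 906,-877, - 762, -724,-690,  -  371, - 350, - 117 ,  -  160/11,14/5 , 29,93.26,629, 859]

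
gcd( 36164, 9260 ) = 4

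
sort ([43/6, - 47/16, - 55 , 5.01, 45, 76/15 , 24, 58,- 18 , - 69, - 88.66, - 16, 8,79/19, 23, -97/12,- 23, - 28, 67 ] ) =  [ - 88.66, - 69, - 55, - 28,-23, - 18 , - 16, - 97/12, - 47/16,  79/19, 5.01, 76/15 , 43/6,8 , 23,24,45, 58 , 67 ]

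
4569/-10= - 4569/10  =  -  456.90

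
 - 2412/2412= - 1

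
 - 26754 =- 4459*6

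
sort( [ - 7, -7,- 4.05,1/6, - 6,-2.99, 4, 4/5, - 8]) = [  -  8, - 7,-7,-6, - 4.05, - 2.99,1/6, 4/5, 4]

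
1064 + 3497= 4561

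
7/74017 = 7/74017 = 0.00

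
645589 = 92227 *7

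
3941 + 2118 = 6059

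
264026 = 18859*14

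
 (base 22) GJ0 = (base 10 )8162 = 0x1fe2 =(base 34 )722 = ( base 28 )ABE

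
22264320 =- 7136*(-3120)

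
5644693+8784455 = 14429148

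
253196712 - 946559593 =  - 693362881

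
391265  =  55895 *7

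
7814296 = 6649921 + 1164375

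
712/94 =356/47  =  7.57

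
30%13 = 4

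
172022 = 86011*2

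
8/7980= 2/1995 = 0.00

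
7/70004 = 7/70004=0.00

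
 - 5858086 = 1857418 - 7715504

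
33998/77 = 441 + 41/77 = 441.53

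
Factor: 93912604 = 2^2*1579^1 * 14869^1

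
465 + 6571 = 7036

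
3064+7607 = 10671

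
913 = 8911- 7998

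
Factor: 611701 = 151^1*4051^1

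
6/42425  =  6/42425 = 0.00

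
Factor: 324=2^2* 3^4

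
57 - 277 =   -  220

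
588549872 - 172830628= 415719244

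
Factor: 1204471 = 1204471^1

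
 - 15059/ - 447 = 15059/447 = 33.69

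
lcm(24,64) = 192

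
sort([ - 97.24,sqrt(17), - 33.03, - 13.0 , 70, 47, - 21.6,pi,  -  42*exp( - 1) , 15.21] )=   [ - 97.24,-33.03,-21.6, - 42*exp (-1), - 13.0, pi, sqrt(17),15.21,47,70 ] 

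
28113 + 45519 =73632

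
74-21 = 53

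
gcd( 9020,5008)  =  4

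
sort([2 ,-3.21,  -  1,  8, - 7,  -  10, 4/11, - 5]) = [-10, - 7, - 5, - 3.21, -1, 4/11,2,8] 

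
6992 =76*92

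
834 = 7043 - 6209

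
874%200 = 74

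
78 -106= - 28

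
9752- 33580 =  - 23828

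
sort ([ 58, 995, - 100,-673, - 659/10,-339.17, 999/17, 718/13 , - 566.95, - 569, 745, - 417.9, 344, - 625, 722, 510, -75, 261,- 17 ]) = [ - 673, - 625,-569,-566.95 , - 417.9, - 339.17, -100,  -  75,-659/10, - 17, 718/13,58,999/17,261,344,510, 722, 745,  995]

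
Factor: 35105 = 5^1 * 7^1*17^1*59^1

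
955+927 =1882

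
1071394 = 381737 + 689657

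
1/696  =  1/696 =0.00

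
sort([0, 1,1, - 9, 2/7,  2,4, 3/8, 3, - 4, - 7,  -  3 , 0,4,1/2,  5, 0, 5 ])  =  [ - 9, - 7, - 4 , - 3, 0,0, 0, 2/7, 3/8,1/2,1,1,  2, 3, 4,4,5 , 5 ]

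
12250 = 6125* 2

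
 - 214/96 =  - 3 + 37/48 = - 2.23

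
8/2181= 8/2181 = 0.00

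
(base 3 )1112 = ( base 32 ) 19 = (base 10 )41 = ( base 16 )29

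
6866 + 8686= 15552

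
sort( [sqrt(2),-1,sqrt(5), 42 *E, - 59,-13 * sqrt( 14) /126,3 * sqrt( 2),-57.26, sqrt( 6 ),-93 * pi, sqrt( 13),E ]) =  [-93*pi,-59,-57.26 ,-1, - 13*sqrt (14) /126, sqrt( 2), sqrt( 5),sqrt( 6),E , sqrt( 13 ),3 * sqrt ( 2 ),42  *  E]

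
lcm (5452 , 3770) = 354380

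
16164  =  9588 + 6576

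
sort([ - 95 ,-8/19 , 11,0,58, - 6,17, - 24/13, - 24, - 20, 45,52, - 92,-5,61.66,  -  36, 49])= [  -  95,  -  92, - 36,-24, - 20 ,- 6 , - 5,  -  24/13, - 8/19, 0,11 , 17,  45 , 49, 52, 58,61.66]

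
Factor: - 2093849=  - 127^1*16487^1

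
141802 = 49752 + 92050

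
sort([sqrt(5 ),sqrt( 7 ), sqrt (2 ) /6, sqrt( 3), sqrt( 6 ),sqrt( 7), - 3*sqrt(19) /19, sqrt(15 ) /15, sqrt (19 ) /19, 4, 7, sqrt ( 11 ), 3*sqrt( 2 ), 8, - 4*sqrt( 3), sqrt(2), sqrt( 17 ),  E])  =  [ - 4*sqrt( 3), - 3*sqrt(19)/19,  sqrt(19)/19, sqrt( 2)/6,sqrt ( 15)/15, sqrt(2), sqrt( 3 ), sqrt( 5 ), sqrt(6),sqrt( 7), sqrt(7), E, sqrt(11), 4,sqrt( 17 ),3*sqrt(2 ) , 7,8 ] 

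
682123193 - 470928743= 211194450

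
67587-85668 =  -  18081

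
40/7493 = 40/7493 = 0.01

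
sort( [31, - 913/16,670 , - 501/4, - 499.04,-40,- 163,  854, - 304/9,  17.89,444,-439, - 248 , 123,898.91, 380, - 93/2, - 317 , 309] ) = [ - 499.04, - 439,- 317,-248,-163 ,-501/4, - 913/16 ,-93/2, - 40 ,-304/9,17.89, 31,123, 309,  380 , 444,  670, 854, 898.91 ] 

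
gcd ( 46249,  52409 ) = 7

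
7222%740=562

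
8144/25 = 8144/25 =325.76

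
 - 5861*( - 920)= 5392120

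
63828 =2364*27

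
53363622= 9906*5387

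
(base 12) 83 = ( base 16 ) 63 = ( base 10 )99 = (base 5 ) 344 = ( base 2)1100011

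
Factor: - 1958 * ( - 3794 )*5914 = 43933047928 = 2^3*7^1*11^1 *89^1*271^1*2957^1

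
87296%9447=2273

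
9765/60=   651/4 = 162.75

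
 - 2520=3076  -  5596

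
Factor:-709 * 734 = -520406 = -2^1*367^1*709^1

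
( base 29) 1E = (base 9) 47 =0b101011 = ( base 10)43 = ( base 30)1D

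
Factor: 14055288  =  2^3*3^1*13^1*19^1*2371^1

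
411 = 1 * 411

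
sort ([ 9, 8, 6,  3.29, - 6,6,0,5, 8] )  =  [ - 6,0,3.29,  5,  6, 6,8, 8, 9] 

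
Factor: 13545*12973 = 3^2*5^1*7^1*43^1*12973^1 =175719285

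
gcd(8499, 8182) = 1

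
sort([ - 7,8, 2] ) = [ - 7, 2, 8 ] 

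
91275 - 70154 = 21121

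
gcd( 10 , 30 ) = 10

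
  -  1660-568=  - 2228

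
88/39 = 2 + 10/39 = 2.26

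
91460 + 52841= 144301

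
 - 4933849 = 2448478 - 7382327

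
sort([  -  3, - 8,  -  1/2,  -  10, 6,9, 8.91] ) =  [ - 10,-8, - 3,-1/2,6, 8.91, 9 ] 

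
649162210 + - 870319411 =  - 221157201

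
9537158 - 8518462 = 1018696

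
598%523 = 75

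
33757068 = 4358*7746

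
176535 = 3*58845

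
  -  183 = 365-548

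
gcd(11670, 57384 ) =6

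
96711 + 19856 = 116567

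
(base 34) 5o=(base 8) 302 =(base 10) 194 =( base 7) 365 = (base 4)3002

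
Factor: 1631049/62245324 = 2^( - 2 )*3^1*7^1*101^1* 107^(-1)*769^1*145433^ ( - 1) 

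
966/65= 966/65 = 14.86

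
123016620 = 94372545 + 28644075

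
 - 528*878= -463584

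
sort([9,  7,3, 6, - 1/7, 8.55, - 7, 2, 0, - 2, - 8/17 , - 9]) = [ - 9  ,-7, - 2, -8/17,  -  1/7, 0, 2, 3,  6,7, 8.55, 9 ] 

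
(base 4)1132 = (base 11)86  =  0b1011110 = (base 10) 94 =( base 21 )4a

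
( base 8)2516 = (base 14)6D0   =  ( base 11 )1025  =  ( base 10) 1358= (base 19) 3E9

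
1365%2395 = 1365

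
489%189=111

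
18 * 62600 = 1126800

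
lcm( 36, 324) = 324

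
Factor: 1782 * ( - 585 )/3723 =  - 347490/1241 = - 2^1*3^5*5^1*11^1*13^1*17^(-1)*73^(  -  1 )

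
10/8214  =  5/4107= 0.00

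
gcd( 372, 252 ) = 12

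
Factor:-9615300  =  -2^2 * 3^1*5^2*32051^1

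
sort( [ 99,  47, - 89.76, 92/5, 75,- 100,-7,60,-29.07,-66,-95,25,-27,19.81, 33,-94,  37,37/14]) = [-100,- 95, - 94,-89.76,- 66, - 29.07, - 27 ,-7, 37/14,92/5,19.81,  25,  33 , 37,  47 , 60 , 75,99]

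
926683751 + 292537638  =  1219221389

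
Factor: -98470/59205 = - 2^1*3^( - 1 ) * 43^1*229^1*3947^(-1) = - 19694/11841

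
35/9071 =35/9071 = 0.00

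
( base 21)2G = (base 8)72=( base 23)2C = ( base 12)4a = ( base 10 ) 58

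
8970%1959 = 1134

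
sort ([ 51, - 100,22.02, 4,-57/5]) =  [-100, -57/5 , 4, 22.02,51 ] 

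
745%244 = 13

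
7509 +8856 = 16365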